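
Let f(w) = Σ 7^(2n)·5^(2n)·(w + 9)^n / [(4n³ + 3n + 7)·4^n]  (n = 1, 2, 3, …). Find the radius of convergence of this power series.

R = 4/1225

Apply the ratio test: |a_{n+1}| / |a_n| = [(4n³ + 3n + 7)/(4(n+1)³ + 3(n+1) + 7)] · 49·25/4, which tends to 1225/4 as n → ∞.
The series converges when 1225/4 · |w + 9| < 1, giving R = 4/1225.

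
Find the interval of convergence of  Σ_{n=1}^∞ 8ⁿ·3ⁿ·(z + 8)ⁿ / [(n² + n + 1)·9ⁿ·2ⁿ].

[-35/4, -29/4]

The ratio of consecutive coefficients is [(n² + n + 1)/((n+1)² + (n+1) + 1)] · 8·3/(9·2) → 4/3.
Hence the series converges for |z + 8| < 1/(4/3) = 3/4, so the radius of convergence is 3/4.
Endpoint z = -29/4: the terms are on the order of 1/n², so the series converges absolutely by comparison with the p-series (p = 2 > 1).
When z = -35/4, the series is dominated by a constant times Σ 1/n², which converges (p = 2 > 1).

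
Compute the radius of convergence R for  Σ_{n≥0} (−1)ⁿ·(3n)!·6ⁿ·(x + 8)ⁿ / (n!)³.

R = 1/162

Apply the ratio test: |a_{n+1}| / |a_n| = (3n+1)·(3n+2)·(3n+3)/(n+1)³ · 6, which tends to 162 as n → ∞.
Thus R = 1/(162) = 1/162.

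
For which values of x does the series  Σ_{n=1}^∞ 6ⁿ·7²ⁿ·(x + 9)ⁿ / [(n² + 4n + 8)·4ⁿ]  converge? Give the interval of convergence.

The ratio of consecutive coefficients is [(n² + 4n + 8)/((n+1)² + 4(n+1) + 8)] · 6·49/4 → 147/2.
Convergence for |x + 9| · 147/2 < 1, i.e. |x + 9| < 2/147. So R = 2/147.
Check x = -1321/147: the terms are on the order of 1/n², so the series converges absolutely by comparison with the p-series (p = 2 > 1).
Check x = -1325/147: the series is dominated by a constant times Σ 1/n², which converges (p = 2 > 1).

[-1325/147, -1321/147]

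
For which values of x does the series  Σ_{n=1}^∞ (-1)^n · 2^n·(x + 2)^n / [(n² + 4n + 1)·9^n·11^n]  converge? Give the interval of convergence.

[-103/2, 95/2]

The ratio of consecutive coefficients is [(n² + 4n + 1)/((n+1)² + 4(n+1) + 1)] · 2/(9·11) → 2/99.
Hence the series converges for |x + 2| < 1/(2/99) = 99/2, so the radius of convergence is 99/2.
When x = 95/2, absolute convergence follows by limit comparison with Σ 1/n².
When x = -103/2, the terms are on the order of 1/n², so the series converges absolutely by comparison with the p-series (p = 2 > 1).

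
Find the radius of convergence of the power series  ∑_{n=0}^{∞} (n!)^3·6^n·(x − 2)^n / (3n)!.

R = 9/2

Apply the ratio test: |a_{n+1}| / |a_n| = (n+1)³/[(3n+1)·(3n+2)·(3n+3)] · 6, which tends to 2/9 as n → ∞.
Convergence for |x − 2| · 2/9 < 1, i.e. |x − 2| < 9/2. So R = 9/2.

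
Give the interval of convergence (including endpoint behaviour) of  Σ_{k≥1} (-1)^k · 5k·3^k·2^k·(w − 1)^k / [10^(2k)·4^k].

Ratio test: |a_{k+1}/a_k| = [5(k+1)/5k] · 3·2/(100·4) → 3/200 as k → ∞.
The series converges when 3/200 · |w − 1| < 1, giving R = 200/3.
When w = 203/3, the terms do not tend to 0, so the series diverges.
When w = -197/3, the k-th term does not approach 0; divergence by the term test.

(-197/3, 203/3)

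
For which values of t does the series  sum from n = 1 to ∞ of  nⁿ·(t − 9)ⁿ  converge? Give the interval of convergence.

By the Cauchy root test, |a_n|^(1/n) = n → ∞.
Since the n-th root of |a_n| is unbounded, the series converges only at t = 9; R = 0.

{9}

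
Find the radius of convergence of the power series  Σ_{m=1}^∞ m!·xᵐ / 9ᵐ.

R = 0

By the ratio test, |a_{m+1}/a_m| = (m+1) · 1/9 → ∞.
The terms grow without bound for any x ≠ 0, so R = 0 (convergence only at x = 0).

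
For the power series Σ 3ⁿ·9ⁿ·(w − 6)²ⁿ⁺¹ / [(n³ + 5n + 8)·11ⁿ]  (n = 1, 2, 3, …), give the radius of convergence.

R = √33/9

The ratio of consecutive coefficients is [(n³ + 5n + 8)/((n+1)³ + 5(n+1) + 8)] · 3·9/11 → 27/11.
Since the exponent of (w − 6) increases by 2 each term, convergence requires |w − 6|² < 11/27, hence R = √33/9.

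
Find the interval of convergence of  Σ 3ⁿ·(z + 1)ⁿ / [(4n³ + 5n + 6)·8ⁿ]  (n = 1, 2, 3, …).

By the ratio test, |a_{n+1}/a_n| = [(4n³ + 5n + 6)/(4(n+1)³ + 5(n+1) + 6)] · 3/8 → 3/8.
Hence the series converges for |z + 1| < 1/(3/8) = 8/3, so the radius of convergence is 8/3.
Endpoint z = 5/3: absolute convergence follows by limit comparison with Σ 1/n³.
Endpoint z = -11/3: the series is dominated by a constant times Σ 1/n³, which converges (p = 3 > 1).

[-11/3, 5/3]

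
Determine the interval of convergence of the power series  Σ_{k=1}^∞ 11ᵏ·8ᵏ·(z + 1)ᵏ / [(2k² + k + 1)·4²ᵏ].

The ratio of consecutive coefficients is [(2k² + k + 1)/(2(k+1)² + (k+1) + 1)] · 11·8/16 → 11/2.
The series converges when 11/2 · |z + 1| < 1, giving R = 2/11.
When z = -9/11, the series is dominated by a constant times Σ 1/k², which converges (p = 2 > 1).
When z = -13/11, the terms are on the order of 1/k², so the series converges absolutely by comparison with the p-series (p = 2 > 1).

[-13/11, -9/11]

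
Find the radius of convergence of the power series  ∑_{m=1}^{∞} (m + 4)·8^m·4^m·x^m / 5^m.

Apply the ratio test: |a_{m+1}| / |a_m| = [((m+1) + 4)/(m + 4)] · 8·4/5, which tends to 32/5 as m → ∞.
Hence the series converges for |x| < 1/(32/5) = 5/32, so the radius of convergence is 5/32.

R = 5/32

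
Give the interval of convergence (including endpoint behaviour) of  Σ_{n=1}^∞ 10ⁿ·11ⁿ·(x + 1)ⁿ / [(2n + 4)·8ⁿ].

Apply the ratio test: |a_{n+1}| / |a_n| = [(2n + 4)/(2(n+1) + 4)] · 10·11/8, which tends to 55/4 as n → ∞.
Convergence for |x + 1| · 55/4 < 1, i.e. |x + 1| < 4/55. So R = 4/55.
At x = -51/55: the terms are asymptotic to a nonzero constant times 1/n, so the series diverges by limit comparison with Σ 1/n.
At x = -59/55: an alternating series whose terms decrease to 0 in absolute value, so it converges by the Leibniz criterion.

[-59/55, -51/55)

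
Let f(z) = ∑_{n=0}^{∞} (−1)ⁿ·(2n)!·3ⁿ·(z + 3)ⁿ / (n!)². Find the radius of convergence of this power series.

R = 1/12

By the ratio test, |a_{n+1}/a_n| = (2n+1)·(2n+2)/(n+1)² · 3 → 12.
The series converges when 12 · |z + 3| < 1, giving R = 1/12.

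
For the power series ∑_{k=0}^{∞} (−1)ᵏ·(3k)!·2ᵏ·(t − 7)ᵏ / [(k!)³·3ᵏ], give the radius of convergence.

R = 1/18

The ratio of consecutive coefficients is (3k+1)·(3k+2)·(3k+3)/(k+1)³ · 2/3 → 18.
Convergence for |t − 7| · 18 < 1, i.e. |t − 7| < 1/18. So R = 1/18.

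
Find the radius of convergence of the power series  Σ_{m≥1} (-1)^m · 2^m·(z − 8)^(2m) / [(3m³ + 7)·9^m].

The ratio of consecutive coefficients is [(3m³ + 7)/(3(m+1)³ + 7)] · 2/9 → 2/9.
Successive powers of (z − 8) differ by 2, so the series converges when |z − 8|² · 2/9 < 1, i.e. |z − 8| < √(9/2). So R = 3√2/2.

R = 3√2/2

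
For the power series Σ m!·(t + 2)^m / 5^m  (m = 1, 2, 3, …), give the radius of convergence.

R = 0

The ratio of consecutive coefficients is (m+1) · 1/5 → ∞.
The terms grow without bound for any (t + 2) ≠ 0, so R = 0 (convergence only at t = -2).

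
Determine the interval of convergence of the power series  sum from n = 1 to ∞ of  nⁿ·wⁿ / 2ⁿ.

{0}

By the Cauchy root test, |a_n|^(1/n) = n/2 → ∞.
Since the n-th root of |a_n| is unbounded, the series converges only at w = 0; R = 0.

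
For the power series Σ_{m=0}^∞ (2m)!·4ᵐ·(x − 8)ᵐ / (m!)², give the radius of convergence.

By the ratio test, |a_{m+1}/a_m| = (2m+1)·(2m+2)/(m+1)² · 4 → 16.
Hence the series converges for |x − 8| < 1/(16) = 1/16, so the radius of convergence is 1/16.

R = 1/16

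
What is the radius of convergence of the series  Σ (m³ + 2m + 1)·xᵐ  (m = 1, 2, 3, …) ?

R = 1

Ratio test: |a_{m+1}/a_m| = ((m+1)³ + 2(m+1) + 1)/(m³ + 2m + 1) → 1 as m → ∞.
Convergence for |x| < 1, so R = 1.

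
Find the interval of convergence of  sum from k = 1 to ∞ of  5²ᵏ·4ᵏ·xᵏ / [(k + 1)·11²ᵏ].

[-121/100, 121/100)

The ratio of consecutive coefficients is [(k + 1)/((k+1) + 1)] · 25·4/121 → 100/121.
Convergence for |x| · 100/121 < 1, i.e. |x| < 121/100. So R = 121/100.
Check x = 121/100: the terms behave like c/k; limit comparison with the harmonic series gives divergence.
At x = -121/100: an alternating series whose terms decrease to 0 in absolute value, so it converges by the Leibniz criterion.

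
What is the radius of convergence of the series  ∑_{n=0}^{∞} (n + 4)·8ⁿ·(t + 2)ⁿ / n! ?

Ratio test: |a_{n+1}/a_n| = ((n+1) + 4)/(n + 4) · 8 · 1/(n+1) → 0 as n → ∞.
The ratio tends to 0 regardless of t, hence R = ∞.

R = ∞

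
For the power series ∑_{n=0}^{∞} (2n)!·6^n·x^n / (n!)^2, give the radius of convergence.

By the ratio test, |a_{n+1}/a_n| = (2n+1)·(2n+2)/(n+1)² · 6 → 24.
Convergence for |x| · 24 < 1, i.e. |x| < 1/24. So R = 1/24.

R = 1/24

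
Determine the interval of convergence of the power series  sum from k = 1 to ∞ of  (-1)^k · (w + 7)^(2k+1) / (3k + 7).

Apply the ratio test: |a_{k+1}| / |a_k| = (3k + 7)/(3(k+1) + 7), which tends to 1 as k → ∞.
Successive powers of (w + 7) differ by 2, so the series converges when |w + 7|² · 1 < 1, i.e. |w + 7| < √(1) = 1. So R = 1.
Endpoint w = -6: an alternating series whose terms decrease to 0 in absolute value, so it converges by the Leibniz criterion.
Check w = -8: the terms alternate in sign and decrease monotonically to 0 in absolute value (size ~ c/k), so the alternating series test gives convergence.

[-8, -6]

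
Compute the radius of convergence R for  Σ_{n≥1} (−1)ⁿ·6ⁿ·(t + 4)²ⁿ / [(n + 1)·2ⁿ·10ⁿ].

R = √30/3

Apply the ratio test: |a_{n+1}| / |a_n| = [(n + 1)/((n+1) + 1)] · 6/(2·10), which tends to 3/10 as n → ∞.
Writing y = (t + 4)², the series in y has radius 10/3, so |t + 4| < √(10/3) and R = √30/3.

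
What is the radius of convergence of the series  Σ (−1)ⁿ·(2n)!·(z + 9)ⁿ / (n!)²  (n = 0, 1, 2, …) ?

R = 1/4

Ratio test: |a_{n+1}/a_n| = (2n+1)·(2n+2)/(n+1)² → 4 as n → ∞.
The series converges when 4 · |z + 9| < 1, giving R = 1/4.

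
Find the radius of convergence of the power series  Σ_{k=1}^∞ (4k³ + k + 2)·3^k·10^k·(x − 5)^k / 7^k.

Ratio test: |a_{k+1}/a_k| = [(4(k+1)³ + (k+1) + 2)/(4k³ + k + 2)] · 3·10/7 → 30/7 as k → ∞.
Thus R = 1/(30/7) = 7/30.

R = 7/30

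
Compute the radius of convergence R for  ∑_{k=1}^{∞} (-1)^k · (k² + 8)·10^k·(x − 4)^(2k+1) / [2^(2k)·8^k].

R = 4√5/5

By the ratio test, |a_{k+1}/a_k| = [((k+1)² + 8)/(k² + 8)] · 10/(4·8) → 5/16.
Successive powers of (x − 4) differ by 2, so the series converges when |x − 4|² · 5/16 < 1, i.e. |x − 4| < √(16/5). So R = 4√5/5.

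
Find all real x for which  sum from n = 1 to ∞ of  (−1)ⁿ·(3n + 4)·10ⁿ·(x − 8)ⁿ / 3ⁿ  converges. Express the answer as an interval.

(77/10, 83/10)

The ratio of consecutive coefficients is [(3(n+1) + 4)/(3n + 4)] · 10/3 → 10/3.
Hence the series converges for |x − 8| < 1/(10/3) = 3/10, so the radius of convergence is 3/10.
At x = 83/10: the n-th term does not approach 0; divergence by the term test.
Endpoint x = 77/10: the terms have absolute value of order n, which does not tend to 0, so the series diverges by the divergence test.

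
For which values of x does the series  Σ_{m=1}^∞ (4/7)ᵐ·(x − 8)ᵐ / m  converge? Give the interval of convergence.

[25/4, 39/4)

Ratio test: |a_{m+1}/a_m| = [m/(m+1)] · 4/7 → 4/7 as m → ∞.
The series converges when 4/7 · |x − 8| < 1, giving R = 7/4.
At x = 39/4: comparison with the harmonic series Σ 1/m shows the series diverges.
When x = 25/4, an alternating series whose terms decrease to 0 in absolute value, so it converges by the Leibniz criterion.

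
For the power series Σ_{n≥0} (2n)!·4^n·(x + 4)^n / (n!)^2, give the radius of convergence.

R = 1/16

The ratio of consecutive coefficients is (2n+1)·(2n+2)/(n+1)² · 4 → 16.
Hence the series converges for |x + 4| < 1/(16) = 1/16, so the radius of convergence is 1/16.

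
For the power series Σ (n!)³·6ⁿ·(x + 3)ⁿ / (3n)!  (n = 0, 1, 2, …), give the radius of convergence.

R = 9/2

Apply the ratio test: |a_{n+1}| / |a_n| = (n+1)³/[(3n+1)·(3n+2)·(3n+3)] · 6, which tends to 2/9 as n → ∞.
The series converges when 2/9 · |x + 3| < 1, giving R = 9/2.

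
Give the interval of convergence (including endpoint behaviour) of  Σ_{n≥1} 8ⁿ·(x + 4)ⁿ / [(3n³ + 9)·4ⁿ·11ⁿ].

Apply the ratio test: |a_{n+1}| / |a_n| = [(3n³ + 9)/(3(n+1)³ + 9)] · 8/(4·11), which tends to 2/11 as n → ∞.
Thus R = 1/(2/11) = 11/2.
Check x = 3/2: absolute convergence follows by limit comparison with Σ 1/n³.
Check x = -19/2: the terms are on the order of 1/n³, so the series converges absolutely by comparison with the p-series (p = 3 > 1).

[-19/2, 3/2]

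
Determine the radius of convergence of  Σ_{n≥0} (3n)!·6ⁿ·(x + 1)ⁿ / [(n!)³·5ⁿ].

R = 5/162

Ratio test: |a_{n+1}/a_n| = (3n+1)·(3n+2)·(3n+3)/(n+1)³ · 6/5 → 162/5 as n → ∞.
Thus R = 1/(162/5) = 5/162.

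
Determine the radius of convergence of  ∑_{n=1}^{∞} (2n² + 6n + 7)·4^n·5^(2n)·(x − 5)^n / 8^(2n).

By the ratio test, |a_{n+1}/a_n| = [(2(n+1)² + 6(n+1) + 7)/(2n² + 6n + 7)] · 4·25/64 → 25/16.
Hence the series converges for |x − 5| < 1/(25/16) = 16/25, so the radius of convergence is 16/25.

R = 16/25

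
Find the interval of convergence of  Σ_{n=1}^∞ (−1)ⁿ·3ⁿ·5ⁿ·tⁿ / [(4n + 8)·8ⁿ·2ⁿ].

Ratio test: |a_{n+1}/a_n| = [(4n + 8)/(4(n+1) + 8)] · 3·5/(8·2) → 15/16 as n → ∞.
Hence the series converges for |t| < 1/(15/16) = 16/15, so the radius of convergence is 16/15.
Endpoint t = 16/15: the terms alternate in sign and decrease monotonically to 0 in absolute value (size ~ c/n), so the alternating series test gives convergence.
At t = -16/15: comparison with the harmonic series Σ 1/n shows the series diverges.

(-16/15, 16/15]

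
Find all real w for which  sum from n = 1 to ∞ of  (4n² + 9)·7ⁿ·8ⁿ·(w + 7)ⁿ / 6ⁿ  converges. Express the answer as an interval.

The ratio of consecutive coefficients is [(4(n+1)² + 9)/(4n² + 9)] · 7·8/6 → 28/3.
Convergence for |w + 7| · 28/3 < 1, i.e. |w + 7| < 3/28. So R = 3/28.
When w = -193/28, the n-th term does not approach 0; divergence by the term test.
When w = -199/28, the terms do not tend to 0, so the series diverges.

(-199/28, -193/28)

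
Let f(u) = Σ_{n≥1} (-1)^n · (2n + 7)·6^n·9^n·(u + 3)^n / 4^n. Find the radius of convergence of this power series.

The ratio of consecutive coefficients is [(2(n+1) + 7)/(2n + 7)] · 6·9/4 → 27/2.
The series converges when 27/2 · |u + 3| < 1, giving R = 2/27.

R = 2/27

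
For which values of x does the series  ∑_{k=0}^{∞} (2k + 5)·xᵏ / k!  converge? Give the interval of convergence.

Ratio test: |a_{k+1}/a_k| = (2(k+1) + 5)/(2k + 5) · 1/(k+1) → 0 as k → ∞.
The ratio tends to 0 regardless of x, hence R = ∞.

(−∞, ∞)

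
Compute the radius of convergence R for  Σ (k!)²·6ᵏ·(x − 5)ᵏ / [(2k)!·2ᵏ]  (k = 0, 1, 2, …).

Ratio test: |a_{k+1}/a_k| = (k+1)²/[(2k+1)·(2k+2)] · 6/2 → 3/4 as k → ∞.
The series converges when 3/4 · |x − 5| < 1, giving R = 4/3.

R = 4/3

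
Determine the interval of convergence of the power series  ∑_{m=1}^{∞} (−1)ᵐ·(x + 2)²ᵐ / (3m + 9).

The ratio of consecutive coefficients is (3m + 9)/(3(m+1) + 9) → 1.
Since the exponent of (x + 2) increases by 2 each term, convergence requires |x + 2|² < 1, hence R = 1.
Endpoint x = -1: an alternating series whose terms decrease to 0 in absolute value, so it converges by the Leibniz criterion.
At x = -3: convergence follows from the alternating series test (terms decrease monotonically to 0).

[-3, -1]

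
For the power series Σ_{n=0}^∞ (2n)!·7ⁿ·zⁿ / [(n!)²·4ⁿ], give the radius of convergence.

Apply the ratio test: |a_{n+1}| / |a_n| = (2n+1)·(2n+2)/(n+1)² · 7/4, which tends to 7 as n → ∞.
The series converges when 7 · |z| < 1, giving R = 1/7.

R = 1/7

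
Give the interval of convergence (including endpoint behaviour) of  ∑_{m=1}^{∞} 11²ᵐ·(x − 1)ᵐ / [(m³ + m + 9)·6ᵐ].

Ratio test: |a_{m+1}/a_m| = [(m³ + m + 9)/((m+1)³ + (m+1) + 9)] · 121/6 → 121/6 as m → ∞.
Convergence for |x − 1| · 121/6 < 1, i.e. |x − 1| < 6/121. So R = 6/121.
Check x = 127/121: the series is dominated by a constant times Σ 1/m³, which converges (p = 3 > 1).
When x = 115/121, absolute convergence follows by limit comparison with Σ 1/m³.

[115/121, 127/121]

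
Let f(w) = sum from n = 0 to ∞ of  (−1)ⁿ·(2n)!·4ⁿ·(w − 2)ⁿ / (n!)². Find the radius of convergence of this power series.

R = 1/16

The ratio of consecutive coefficients is (2n+1)·(2n+2)/(n+1)² · 4 → 16.
Convergence for |w − 2| · 16 < 1, i.e. |w − 2| < 1/16. So R = 1/16.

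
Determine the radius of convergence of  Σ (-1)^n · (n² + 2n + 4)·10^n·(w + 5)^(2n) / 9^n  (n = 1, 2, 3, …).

The ratio of consecutive coefficients is [((n+1)² + 2(n+1) + 4)/(n² + 2n + 4)] · 10/9 → 10/9.
Since the exponent of (w + 5) increases by 2 each term, convergence requires |w + 5|² < 9/10, hence R = 3√10/10.

R = 3√10/10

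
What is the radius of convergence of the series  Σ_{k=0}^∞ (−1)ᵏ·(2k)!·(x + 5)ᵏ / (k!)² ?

The ratio of consecutive coefficients is (2k+1)·(2k+2)/(k+1)² → 4.
Convergence for |x + 5| · 4 < 1, i.e. |x + 5| < 1/4. So R = 1/4.

R = 1/4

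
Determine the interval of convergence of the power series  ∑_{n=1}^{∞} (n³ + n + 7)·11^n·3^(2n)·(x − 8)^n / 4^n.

(788/99, 796/99)

Apply the ratio test: |a_{n+1}| / |a_n| = [((n+1)³ + (n+1) + 7)/(n³ + n + 7)] · 11·9/4, which tends to 99/4 as n → ∞.
Thus R = 1/(99/4) = 4/99.
At x = 796/99: the terms have absolute value of order n³, which does not tend to 0, so the series diverges by the divergence test.
At x = 788/99: the terms have absolute value of order n³, which does not tend to 0, so the series diverges by the divergence test.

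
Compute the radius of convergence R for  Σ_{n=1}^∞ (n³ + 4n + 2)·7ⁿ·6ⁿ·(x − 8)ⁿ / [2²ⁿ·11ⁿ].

R = 22/21

Apply the ratio test: |a_{n+1}| / |a_n| = [((n+1)³ + 4(n+1) + 2)/(n³ + 4n + 2)] · 7·6/(4·11), which tends to 21/22 as n → ∞.
Thus R = 1/(21/22) = 22/21.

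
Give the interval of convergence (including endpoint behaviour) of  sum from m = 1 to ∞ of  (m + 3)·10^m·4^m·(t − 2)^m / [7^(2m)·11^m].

Ratio test: |a_{m+1}/a_m| = [((m+1) + 3)/(m + 3)] · 10·4/(49·11) → 40/539 as m → ∞.
Hence the series converges for |t − 2| < 1/(40/539) = 539/40, so the radius of convergence is 539/40.
Check t = 619/40: the terms do not tend to 0, so the series diverges.
Check t = -459/40: the m-th term does not approach 0; divergence by the term test.

(-459/40, 619/40)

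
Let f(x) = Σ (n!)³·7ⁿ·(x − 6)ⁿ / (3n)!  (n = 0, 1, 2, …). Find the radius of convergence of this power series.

R = 27/7

The ratio of consecutive coefficients is (n+1)³/[(3n+1)·(3n+2)·(3n+3)] · 7 → 7/27.
Thus R = 1/(7/27) = 27/7.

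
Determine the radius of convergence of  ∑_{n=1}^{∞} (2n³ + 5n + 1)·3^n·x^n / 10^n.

R = 10/3

Apply the ratio test: |a_{n+1}| / |a_n| = [(2(n+1)³ + 5(n+1) + 1)/(2n³ + 5n + 1)] · 3/10, which tends to 3/10 as n → ∞.
Hence the series converges for |x| < 1/(3/10) = 10/3, so the radius of convergence is 10/3.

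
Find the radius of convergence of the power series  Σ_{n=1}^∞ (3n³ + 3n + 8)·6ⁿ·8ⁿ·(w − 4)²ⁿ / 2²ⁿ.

The ratio of consecutive coefficients is [(3(n+1)³ + 3(n+1) + 8)/(3n³ + 3n + 8)] · 6·8/4 → 12.
Writing y = (w − 4)², the series in y has radius 1/12, so |w − 4| < √(1/12) and R = √3/6.

R = √3/6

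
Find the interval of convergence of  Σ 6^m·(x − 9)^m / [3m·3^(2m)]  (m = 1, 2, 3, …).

The ratio of consecutive coefficients is [3m/3(m+1)] · 6/9 → 2/3.
The series converges when 2/3 · |x − 9| < 1, giving R = 3/2.
Check x = 21/2: the terms behave like c/m; limit comparison with the harmonic series gives divergence.
Check x = 15/2: convergence follows from the alternating series test (terms decrease monotonically to 0).

[15/2, 21/2)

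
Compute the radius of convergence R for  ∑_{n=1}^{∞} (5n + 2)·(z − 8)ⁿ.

By the ratio test, |a_{n+1}/a_n| = (5(n+1) + 2)/(5n + 2) → 1.
Convergence for |z − 8| < 1, so R = 1.

R = 1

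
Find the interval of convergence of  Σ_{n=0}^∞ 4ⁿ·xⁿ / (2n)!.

The ratio of consecutive coefficients is 4 · 1/[(2n+1)·(2n+2)] → 0.
The ratio tends to 0 regardless of x, hence R = ∞.

(−∞, ∞)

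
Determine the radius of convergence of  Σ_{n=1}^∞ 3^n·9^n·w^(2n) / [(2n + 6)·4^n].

R = 2√3/9

Apply the ratio test: |a_{n+1}| / |a_n| = [(2n + 6)/(2(n+1) + 6)] · 3·9/4, which tends to 27/4 as n → ∞.
Since the exponent of w increases by 2 each term, convergence requires |w|² < 4/27, hence R = 2√3/9.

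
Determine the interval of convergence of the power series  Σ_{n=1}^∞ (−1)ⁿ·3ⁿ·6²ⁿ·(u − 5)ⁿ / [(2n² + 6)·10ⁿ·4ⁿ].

[125/27, 145/27]

By the ratio test, |a_{n+1}/a_n| = [(2n² + 6)/(2(n+1)² + 6)] · 3·36/(10·4) → 27/10.
The series converges when 27/10 · |u − 5| < 1, giving R = 10/27.
Check u = 145/27: the terms are on the order of 1/n², so the series converges absolutely by comparison with the p-series (p = 2 > 1).
At u = 125/27: the series is dominated by a constant times Σ 1/n², which converges (p = 2 > 1).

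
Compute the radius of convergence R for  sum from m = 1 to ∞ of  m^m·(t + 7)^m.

By the Cauchy root test, |a_m|^(1/m) = m → ∞.
The root grows without bound, so R = 0 (convergence only at t = -7).

R = 0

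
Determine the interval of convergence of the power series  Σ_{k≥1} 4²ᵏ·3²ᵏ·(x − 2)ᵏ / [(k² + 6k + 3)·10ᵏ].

[139/72, 149/72]

Apply the ratio test: |a_{k+1}| / |a_k| = [(k² + 6k + 3)/((k+1)² + 6(k+1) + 3)] · 16·9/10, which tends to 72/5 as k → ∞.
The series converges when 72/5 · |x − 2| < 1, giving R = 5/72.
When x = 149/72, absolute convergence follows by limit comparison with Σ 1/k².
Check x = 139/72: absolute convergence follows by limit comparison with Σ 1/k².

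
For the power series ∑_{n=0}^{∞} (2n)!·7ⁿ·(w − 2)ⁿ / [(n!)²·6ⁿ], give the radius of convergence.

R = 3/14

By the ratio test, |a_{n+1}/a_n| = (2n+1)·(2n+2)/(n+1)² · 7/6 → 14/3.
Hence the series converges for |w − 2| < 1/(14/3) = 3/14, so the radius of convergence is 3/14.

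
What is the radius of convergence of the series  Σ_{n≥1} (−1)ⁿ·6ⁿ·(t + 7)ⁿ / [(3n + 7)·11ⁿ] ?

R = 11/6

By the ratio test, |a_{n+1}/a_n| = [(3n + 7)/(3(n+1) + 7)] · 6/11 → 6/11.
Convergence for |t + 7| · 6/11 < 1, i.e. |t + 7| < 11/6. So R = 11/6.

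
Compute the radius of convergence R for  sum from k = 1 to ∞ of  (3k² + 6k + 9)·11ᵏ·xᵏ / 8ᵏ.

Ratio test: |a_{k+1}/a_k| = [(3(k+1)² + 6(k+1) + 9)/(3k² + 6k + 9)] · 11/8 → 11/8 as k → ∞.
Hence the series converges for |x| < 1/(11/8) = 8/11, so the radius of convergence is 8/11.

R = 8/11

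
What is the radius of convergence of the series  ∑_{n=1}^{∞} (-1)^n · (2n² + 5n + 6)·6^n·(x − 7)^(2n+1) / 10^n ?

R = √15/3

Ratio test: |a_{n+1}/a_n| = [(2(n+1)² + 5(n+1) + 6)/(2n² + 5n + 6)] · 6/10 → 3/5 as n → ∞.
Successive powers of (x − 7) differ by 2, so the series converges when |x − 7|² · 3/5 < 1, i.e. |x − 7| < √(5/3). So R = √15/3.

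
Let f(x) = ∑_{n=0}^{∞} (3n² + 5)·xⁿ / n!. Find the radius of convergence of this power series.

Ratio test: |a_{n+1}/a_n| = (3(n+1)² + 5)/(3n² + 5) · 1/(n+1) → 0 as n → ∞.
The limit is 0, so the series converges for all x; R = ∞.

R = ∞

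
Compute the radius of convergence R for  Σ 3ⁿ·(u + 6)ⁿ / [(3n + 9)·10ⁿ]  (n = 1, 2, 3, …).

R = 10/3

Apply the ratio test: |a_{n+1}| / |a_n| = [(3n + 9)/(3(n+1) + 9)] · 3/10, which tends to 3/10 as n → ∞.
Thus R = 1/(3/10) = 10/3.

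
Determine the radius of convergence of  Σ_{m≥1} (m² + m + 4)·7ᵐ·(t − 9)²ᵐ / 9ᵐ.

R = 3√7/7

By the ratio test, |a_{m+1}/a_m| = [((m+1)² + (m+1) + 4)/(m² + m + 4)] · 7/9 → 7/9.
Successive powers of (t − 9) differ by 2, so the series converges when |t − 9|² · 7/9 < 1, i.e. |t − 9| < √(9/7). So R = 3√7/7.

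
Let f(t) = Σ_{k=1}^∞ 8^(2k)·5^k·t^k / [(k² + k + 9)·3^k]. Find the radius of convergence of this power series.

R = 3/320

By the ratio test, |a_{k+1}/a_k| = [(k² + k + 9)/((k+1)² + (k+1) + 9)] · 64·5/3 → 320/3.
Thus R = 1/(320/3) = 3/320.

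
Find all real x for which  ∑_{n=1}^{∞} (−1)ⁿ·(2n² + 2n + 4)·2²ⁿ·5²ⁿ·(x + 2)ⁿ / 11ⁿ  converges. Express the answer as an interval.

Ratio test: |a_{n+1}/a_n| = [(2(n+1)² + 2(n+1) + 4)/(2n² + 2n + 4)] · 4·25/11 → 100/11 as n → ∞.
Convergence for |x + 2| · 100/11 < 1, i.e. |x + 2| < 11/100. So R = 11/100.
Endpoint x = -189/100: the terms have absolute value of order n², which does not tend to 0, so the series diverges by the divergence test.
Endpoint x = -211/100: the n-th term does not approach 0; divergence by the term test.

(-211/100, -189/100)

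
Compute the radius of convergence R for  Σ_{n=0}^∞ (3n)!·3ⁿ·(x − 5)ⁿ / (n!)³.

The ratio of consecutive coefficients is (3n+1)·(3n+2)·(3n+3)/(n+1)³ · 3 → 81.
Hence the series converges for |x − 5| < 1/(81) = 1/81, so the radius of convergence is 1/81.

R = 1/81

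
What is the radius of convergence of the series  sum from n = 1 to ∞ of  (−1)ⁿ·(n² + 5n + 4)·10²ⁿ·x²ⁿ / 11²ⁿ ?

R = 11/10

The ratio of consecutive coefficients is [((n+1)² + 5(n+1) + 4)/(n² + 5n + 4)] · 100/121 → 100/121.
Successive powers of x differ by 2, so the series converges when |x|² · 100/121 < 1, i.e. |x| < √(121/100) = 11/10. So R = 11/10.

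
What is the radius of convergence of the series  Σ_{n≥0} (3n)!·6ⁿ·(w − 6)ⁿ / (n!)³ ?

R = 1/162

By the ratio test, |a_{n+1}/a_n| = (3n+1)·(3n+2)·(3n+3)/(n+1)³ · 6 → 162.
Convergence for |w − 6| · 162 < 1, i.e. |w − 6| < 1/162. So R = 1/162.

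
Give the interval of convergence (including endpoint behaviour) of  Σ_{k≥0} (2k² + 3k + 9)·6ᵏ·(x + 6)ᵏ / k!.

(−∞, ∞)

Apply the ratio test: |a_{k+1}| / |a_k| = (2(k+1)² + 3(k+1) + 9)/(2k² + 3k + 9) · 6 · 1/(k+1), which tends to 0 as k → ∞.
The ratio tends to 0 regardless of x, hence R = ∞.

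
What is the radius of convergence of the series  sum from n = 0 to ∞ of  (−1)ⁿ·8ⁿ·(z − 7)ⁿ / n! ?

Apply the ratio test: |a_{n+1}| / |a_n| = 8 · 1/(n+1), which tends to 0 as n → ∞.
Since the limit is 0 < 1 for every z, the series converges on all of ℝ and R = ∞.

R = ∞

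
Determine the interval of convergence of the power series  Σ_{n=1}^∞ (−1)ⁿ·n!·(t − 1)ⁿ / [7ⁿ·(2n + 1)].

{1}

Apply the ratio test: |a_{n+1}| / |a_n| = (n+1) · 1/7 · (2n + 1)/(2(n+1) + 1), which tends to ∞ as n → ∞.
The terms grow without bound for any (t − 1) ≠ 0, so R = 0 (convergence only at t = 1).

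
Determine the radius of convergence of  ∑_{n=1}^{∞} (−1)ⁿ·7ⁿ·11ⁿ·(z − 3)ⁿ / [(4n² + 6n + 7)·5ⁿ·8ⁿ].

Apply the ratio test: |a_{n+1}| / |a_n| = [(4n² + 6n + 7)/(4(n+1)² + 6(n+1) + 7)] · 7·11/(5·8), which tends to 77/40 as n → ∞.
Convergence for |z − 3| · 77/40 < 1, i.e. |z − 3| < 40/77. So R = 40/77.

R = 40/77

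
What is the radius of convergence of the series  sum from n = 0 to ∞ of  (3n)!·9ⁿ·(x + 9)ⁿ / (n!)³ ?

Ratio test: |a_{n+1}/a_n| = (3n+1)·(3n+2)·(3n+3)/(n+1)³ · 9 → 243 as n → ∞.
Convergence for |x + 9| · 243 < 1, i.e. |x + 9| < 1/243. So R = 1/243.

R = 1/243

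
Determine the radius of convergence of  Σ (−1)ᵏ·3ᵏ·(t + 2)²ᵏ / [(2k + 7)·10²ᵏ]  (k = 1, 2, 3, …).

The ratio of consecutive coefficients is [(2k + 7)/(2(k+1) + 7)] · 3/100 → 3/100.
Writing y = (t + 2)², the series in y has radius 100/3, so |t + 2| < √(100/3) and R = 10√3/3.

R = 10√3/3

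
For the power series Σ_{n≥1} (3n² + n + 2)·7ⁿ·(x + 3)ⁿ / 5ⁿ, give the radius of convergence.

Ratio test: |a_{n+1}/a_n| = [(3(n+1)² + (n+1) + 2)/(3n² + n + 2)] · 7/5 → 7/5 as n → ∞.
Hence the series converges for |x + 3| < 1/(7/5) = 5/7, so the radius of convergence is 5/7.

R = 5/7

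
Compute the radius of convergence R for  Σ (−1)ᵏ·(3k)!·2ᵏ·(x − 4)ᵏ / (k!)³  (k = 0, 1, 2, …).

The ratio of consecutive coefficients is (3k+1)·(3k+2)·(3k+3)/(k+1)³ · 2 → 54.
Thus R = 1/(54) = 1/54.

R = 1/54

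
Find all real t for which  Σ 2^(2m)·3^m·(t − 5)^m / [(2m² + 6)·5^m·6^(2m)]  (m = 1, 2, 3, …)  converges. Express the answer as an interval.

[-10, 20]

By the ratio test, |a_{m+1}/a_m| = [(2m² + 6)/(2(m+1)² + 6)] · 4·3/(5·36) → 1/15.
Convergence for |t − 5| · 1/15 < 1, i.e. |t − 5| < 15. So R = 15.
Check t = 20: absolute convergence follows by limit comparison with Σ 1/m².
Endpoint t = -10: the terms are on the order of 1/m², so the series converges absolutely by comparison with the p-series (p = 2 > 1).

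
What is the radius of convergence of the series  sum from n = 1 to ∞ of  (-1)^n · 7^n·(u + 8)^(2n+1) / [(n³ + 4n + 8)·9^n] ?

The ratio of consecutive coefficients is [(n³ + 4n + 8)/((n+1)³ + 4(n+1) + 8)] · 7/9 → 7/9.
Writing y = (u + 8)², the series in y has radius 9/7, so |u + 8| < √(9/7) and R = 3√7/7.

R = 3√7/7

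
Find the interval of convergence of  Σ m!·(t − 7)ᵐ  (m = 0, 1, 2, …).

Apply the ratio test: |a_{m+1}| / |a_m| = (m+1), which tends to ∞ as m → ∞.
Since the ratio → ∞, the series diverges for every t ≠ 7, and R = 0.

{7}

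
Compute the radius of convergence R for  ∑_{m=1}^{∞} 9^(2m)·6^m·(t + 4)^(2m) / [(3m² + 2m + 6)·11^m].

Ratio test: |a_{m+1}/a_m| = [(3m² + 2m + 6)/(3(m+1)² + 2(m+1) + 6)] · 81·6/11 → 486/11 as m → ∞.
Since the exponent of (t + 4) increases by 2 each term, convergence requires |t + 4|² < 11/486, hence R = √66/54.

R = √66/54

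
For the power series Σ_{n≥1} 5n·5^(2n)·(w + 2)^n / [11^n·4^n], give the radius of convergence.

Ratio test: |a_{n+1}/a_n| = [5(n+1)/5n] · 25/(11·4) → 25/44 as n → ∞.
The series converges when 25/44 · |w + 2| < 1, giving R = 44/25.

R = 44/25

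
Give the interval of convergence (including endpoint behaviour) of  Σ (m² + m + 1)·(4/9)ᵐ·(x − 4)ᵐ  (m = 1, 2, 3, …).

The ratio of consecutive coefficients is [((m+1)² + (m+1) + 1)/(m² + m + 1)] · 4/9 → 4/9.
The series converges when 4/9 · |x − 4| < 1, giving R = 9/4.
At x = 25/4: the terms do not tend to 0, so the series diverges.
At x = 7/4: the terms have absolute value of order m², which does not tend to 0, so the series diverges by the divergence test.

(7/4, 25/4)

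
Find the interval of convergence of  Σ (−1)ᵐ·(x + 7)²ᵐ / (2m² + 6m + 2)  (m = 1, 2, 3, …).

[-8, -6]

By the ratio test, |a_{m+1}/a_m| = (2m² + 6m + 2)/(2(m+1)² + 6(m+1) + 2) → 1.
Successive powers of (x + 7) differ by 2, so the series converges when |x + 7|² · 1 < 1, i.e. |x + 7| < √(1) = 1. So R = 1.
At x = -6: absolute convergence follows by limit comparison with Σ 1/m².
Check x = -8: the series is dominated by a constant times Σ 1/m², which converges (p = 2 > 1).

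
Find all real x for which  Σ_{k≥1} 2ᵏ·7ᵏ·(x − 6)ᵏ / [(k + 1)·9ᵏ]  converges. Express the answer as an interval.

[75/14, 93/14)

The ratio of consecutive coefficients is [(k + 1)/((k+1) + 1)] · 2·7/9 → 14/9.
Thus R = 1/(14/9) = 9/14.
At x = 93/14: the terms behave like c/k; limit comparison with the harmonic series gives divergence.
At x = 75/14: an alternating series whose terms decrease to 0 in absolute value, so it converges by the Leibniz criterion.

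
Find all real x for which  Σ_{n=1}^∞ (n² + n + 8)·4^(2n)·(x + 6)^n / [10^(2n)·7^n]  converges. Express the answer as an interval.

By the ratio test, |a_{n+1}/a_n| = [((n+1)² + (n+1) + 8)/(n² + n + 8)] · 16/(100·7) → 4/175.
The series converges when 4/175 · |x + 6| < 1, giving R = 175/4.
Endpoint x = 151/4: the terms have absolute value of order n², which does not tend to 0, so the series diverges by the divergence test.
When x = -199/4, the terms have absolute value of order n², which does not tend to 0, so the series diverges by the divergence test.

(-199/4, 151/4)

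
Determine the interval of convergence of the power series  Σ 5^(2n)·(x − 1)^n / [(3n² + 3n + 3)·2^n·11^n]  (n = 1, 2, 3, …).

By the ratio test, |a_{n+1}/a_n| = [(3n² + 3n + 3)/(3(n+1)² + 3(n+1) + 3)] · 25/(2·11) → 25/22.
The series converges when 25/22 · |x − 1| < 1, giving R = 22/25.
When x = 47/25, the series is dominated by a constant times Σ 1/n², which converges (p = 2 > 1).
Endpoint x = 3/25: the series is dominated by a constant times Σ 1/n², which converges (p = 2 > 1).

[3/25, 47/25]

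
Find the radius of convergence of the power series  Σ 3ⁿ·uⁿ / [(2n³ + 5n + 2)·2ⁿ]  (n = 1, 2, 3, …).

R = 2/3

By the ratio test, |a_{n+1}/a_n| = [(2n³ + 5n + 2)/(2(n+1)³ + 5(n+1) + 2)] · 3/2 → 3/2.
Thus R = 1/(3/2) = 2/3.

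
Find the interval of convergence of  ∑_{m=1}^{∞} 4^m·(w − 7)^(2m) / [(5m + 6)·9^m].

Ratio test: |a_{m+1}/a_m| = [(5m + 6)/(5(m+1) + 6)] · 4/9 → 4/9 as m → ∞.
Successive powers of (w − 7) differ by 2, so the series converges when |w − 7|² · 4/9 < 1, i.e. |w − 7| < √(9/4) = 3/2. So R = 3/2.
At w = 17/2: the terms are asymptotic to a nonzero constant times 1/m, so the series diverges by limit comparison with Σ 1/m.
Endpoint w = 11/2: the terms behave like c/m; limit comparison with the harmonic series gives divergence.

(11/2, 17/2)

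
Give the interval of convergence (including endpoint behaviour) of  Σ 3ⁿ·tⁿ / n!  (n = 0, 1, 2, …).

(−∞, ∞)

By the ratio test, |a_{n+1}/a_n| = 3 · 1/(n+1) → 0.
Since the limit is 0 < 1 for every t, the series converges on all of ℝ and R = ∞.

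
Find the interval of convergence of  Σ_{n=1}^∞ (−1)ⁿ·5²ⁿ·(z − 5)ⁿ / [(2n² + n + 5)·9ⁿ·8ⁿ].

[53/25, 197/25]

Ratio test: |a_{n+1}/a_n| = [(2n² + n + 5)/(2(n+1)² + (n+1) + 5)] · 25/(9·8) → 25/72 as n → ∞.
Thus R = 1/(25/72) = 72/25.
When z = 197/25, the terms are on the order of 1/n², so the series converges absolutely by comparison with the p-series (p = 2 > 1).
Check z = 53/25: absolute convergence follows by limit comparison with Σ 1/n².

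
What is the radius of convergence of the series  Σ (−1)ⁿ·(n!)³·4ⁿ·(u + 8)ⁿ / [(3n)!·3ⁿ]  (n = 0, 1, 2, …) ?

Apply the ratio test: |a_{n+1}| / |a_n| = (n+1)³/[(3n+1)·(3n+2)·(3n+3)] · 4/3, which tends to 4/81 as n → ∞.
Hence the series converges for |u + 8| < 1/(4/81) = 81/4, so the radius of convergence is 81/4.

R = 81/4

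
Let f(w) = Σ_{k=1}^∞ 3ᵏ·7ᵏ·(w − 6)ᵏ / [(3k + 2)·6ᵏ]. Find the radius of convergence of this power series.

By the ratio test, |a_{k+1}/a_k| = [(3k + 2)/(3(k+1) + 2)] · 3·7/6 → 7/2.
Convergence for |w − 6| · 7/2 < 1, i.e. |w − 6| < 2/7. So R = 2/7.

R = 2/7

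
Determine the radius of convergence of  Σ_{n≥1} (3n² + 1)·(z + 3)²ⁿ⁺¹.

By the ratio test, |a_{n+1}/a_n| = (3(n+1)² + 1)/(3n² + 1) → 1.
Writing y = (z + 3)², the series in y has radius 1, so |z + 3| < √(1) = 1 and R = 1.

R = 1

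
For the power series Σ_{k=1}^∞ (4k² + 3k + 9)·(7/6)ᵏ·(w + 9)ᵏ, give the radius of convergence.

The ratio of consecutive coefficients is [(4(k+1)² + 3(k+1) + 9)/(4k² + 3k + 9)] · 7/6 → 7/6.
Hence the series converges for |w + 9| < 1/(7/6) = 6/7, so the radius of convergence is 6/7.

R = 6/7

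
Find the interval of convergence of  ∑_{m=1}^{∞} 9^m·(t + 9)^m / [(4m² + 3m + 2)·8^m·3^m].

[-35/3, -19/3]

By the ratio test, |a_{m+1}/a_m| = [(4m² + 3m + 2)/(4(m+1)² + 3(m+1) + 2)] · 9/(8·3) → 3/8.
The series converges when 3/8 · |t + 9| < 1, giving R = 8/3.
At t = -19/3: absolute convergence follows by limit comparison with Σ 1/m².
Endpoint t = -35/3: the series is dominated by a constant times Σ 1/m², which converges (p = 2 > 1).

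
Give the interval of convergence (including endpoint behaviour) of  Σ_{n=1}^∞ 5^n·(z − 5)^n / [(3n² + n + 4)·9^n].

Apply the ratio test: |a_{n+1}| / |a_n| = [(3n² + n + 4)/(3(n+1)² + (n+1) + 4)] · 5/9, which tends to 5/9 as n → ∞.
Hence the series converges for |z − 5| < 1/(5/9) = 9/5, so the radius of convergence is 9/5.
Endpoint z = 34/5: the terms are on the order of 1/n², so the series converges absolutely by comparison with the p-series (p = 2 > 1).
Endpoint z = 16/5: the series is dominated by a constant times Σ 1/n², which converges (p = 2 > 1).

[16/5, 34/5]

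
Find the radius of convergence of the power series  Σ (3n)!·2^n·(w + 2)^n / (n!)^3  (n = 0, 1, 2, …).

R = 1/54

Ratio test: |a_{n+1}/a_n| = (3n+1)·(3n+2)·(3n+3)/(n+1)³ · 2 → 54 as n → ∞.
Hence the series converges for |w + 2| < 1/(54) = 1/54, so the radius of convergence is 1/54.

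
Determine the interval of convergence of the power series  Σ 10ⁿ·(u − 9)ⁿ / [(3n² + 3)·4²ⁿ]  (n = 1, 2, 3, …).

The ratio of consecutive coefficients is [(3n² + 3)/(3(n+1)² + 3)] · 10/16 → 5/8.
Hence the series converges for |u − 9| < 1/(5/8) = 8/5, so the radius of convergence is 8/5.
Check u = 53/5: the terms are on the order of 1/n², so the series converges absolutely by comparison with the p-series (p = 2 > 1).
Endpoint u = 37/5: absolute convergence follows by limit comparison with Σ 1/n².

[37/5, 53/5]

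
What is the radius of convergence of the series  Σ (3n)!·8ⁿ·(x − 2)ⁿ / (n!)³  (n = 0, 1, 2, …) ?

R = 1/216

Ratio test: |a_{n+1}/a_n| = (3n+1)·(3n+2)·(3n+3)/(n+1)³ · 8 → 216 as n → ∞.
Thus R = 1/(216) = 1/216.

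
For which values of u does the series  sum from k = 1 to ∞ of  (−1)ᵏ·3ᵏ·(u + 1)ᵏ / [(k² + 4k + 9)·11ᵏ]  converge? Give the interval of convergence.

The ratio of consecutive coefficients is [(k² + 4k + 9)/((k+1)² + 4(k+1) + 9)] · 3/11 → 3/11.
Thus R = 1/(3/11) = 11/3.
At u = 8/3: the terms are on the order of 1/k², so the series converges absolutely by comparison with the p-series (p = 2 > 1).
At u = -14/3: the terms are on the order of 1/k², so the series converges absolutely by comparison with the p-series (p = 2 > 1).

[-14/3, 8/3]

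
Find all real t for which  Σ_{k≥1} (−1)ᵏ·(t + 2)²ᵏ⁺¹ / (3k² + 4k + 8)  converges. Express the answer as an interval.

The ratio of consecutive coefficients is (3k² + 4k + 8)/(3(k+1)² + 4(k+1) + 8) → 1.
Successive powers of (t + 2) differ by 2, so the series converges when |t + 2|² · 1 < 1, i.e. |t + 2| < √(1) = 1. So R = 1.
Check t = -1: absolute convergence follows by limit comparison with Σ 1/k².
At t = -3: the terms are on the order of 1/k², so the series converges absolutely by comparison with the p-series (p = 2 > 1).

[-3, -1]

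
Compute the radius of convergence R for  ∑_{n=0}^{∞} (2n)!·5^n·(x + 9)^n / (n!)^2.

The ratio of consecutive coefficients is (2n+1)·(2n+2)/(n+1)² · 5 → 20.
Convergence for |x + 9| · 20 < 1, i.e. |x + 9| < 1/20. So R = 1/20.

R = 1/20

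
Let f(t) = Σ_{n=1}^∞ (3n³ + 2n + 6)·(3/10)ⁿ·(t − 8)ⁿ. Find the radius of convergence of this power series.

Ratio test: |a_{n+1}/a_n| = [(3(n+1)³ + 2(n+1) + 6)/(3n³ + 2n + 6)] · 3/10 → 3/10 as n → ∞.
Convergence for |t − 8| · 3/10 < 1, i.e. |t − 8| < 10/3. So R = 10/3.

R = 10/3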